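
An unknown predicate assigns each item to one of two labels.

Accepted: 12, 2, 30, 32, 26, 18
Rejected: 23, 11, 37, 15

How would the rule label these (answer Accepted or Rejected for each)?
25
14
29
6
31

Rejected, Accepted, Rejected, Accepted, Rejected

Looking at the examples, the only property every 'Accepted' case has and every 'Rejected' case lacks is: even.
25 — 25 is odd, hence Rejected. 14 — 14 is even, hence Accepted. 29 — 29 is odd, hence Rejected. 6 — 6 is even, hence Accepted. 31 — 31 is odd, hence Rejected.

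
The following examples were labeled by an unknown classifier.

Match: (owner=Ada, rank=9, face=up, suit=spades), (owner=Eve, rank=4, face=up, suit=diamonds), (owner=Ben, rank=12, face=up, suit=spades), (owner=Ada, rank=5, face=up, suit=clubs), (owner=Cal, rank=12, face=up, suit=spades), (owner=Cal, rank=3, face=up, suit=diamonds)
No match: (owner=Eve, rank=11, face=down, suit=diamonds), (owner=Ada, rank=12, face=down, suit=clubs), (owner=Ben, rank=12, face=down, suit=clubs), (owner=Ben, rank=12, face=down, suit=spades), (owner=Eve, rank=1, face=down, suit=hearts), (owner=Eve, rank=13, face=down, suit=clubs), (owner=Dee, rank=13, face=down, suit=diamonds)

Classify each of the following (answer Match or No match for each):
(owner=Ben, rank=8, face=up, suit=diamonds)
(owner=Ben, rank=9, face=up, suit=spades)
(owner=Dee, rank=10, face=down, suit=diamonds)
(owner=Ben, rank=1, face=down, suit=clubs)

Match, Match, No match, No match

The classifier is using: face is up.
(owner=Ben, rank=8, face=up, suit=diamonds) — face is up, hence Match.
(owner=Ben, rank=9, face=up, suit=spades) — face is up, hence Match.
(owner=Dee, rank=10, face=down, suit=diamonds) — face is down, hence No match.
(owner=Ben, rank=1, face=down, suit=clubs) — face is down, hence No match.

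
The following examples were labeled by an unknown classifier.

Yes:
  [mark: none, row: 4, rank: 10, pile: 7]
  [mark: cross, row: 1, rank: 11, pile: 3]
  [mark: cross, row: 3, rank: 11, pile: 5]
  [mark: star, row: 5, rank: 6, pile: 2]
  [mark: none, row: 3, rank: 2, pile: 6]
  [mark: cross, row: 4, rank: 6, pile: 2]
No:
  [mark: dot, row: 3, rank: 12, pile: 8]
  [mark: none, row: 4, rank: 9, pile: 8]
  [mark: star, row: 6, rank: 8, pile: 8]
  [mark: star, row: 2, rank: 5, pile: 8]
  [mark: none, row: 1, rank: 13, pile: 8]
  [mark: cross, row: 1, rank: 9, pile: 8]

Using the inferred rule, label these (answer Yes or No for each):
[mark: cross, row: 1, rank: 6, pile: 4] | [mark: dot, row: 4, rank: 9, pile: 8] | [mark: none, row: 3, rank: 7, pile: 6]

Yes, No, Yes

The pattern is that an item is 'Yes' exactly when: pile ≤ 7.
[mark: cross, row: 1, rank: 6, pile: 4]: pile = 4, fits → Yes. [mark: dot, row: 4, rank: 9, pile: 8]: pile = 8, fails this test → No. [mark: none, row: 3, rank: 7, pile: 6]: pile = 6, fits → Yes.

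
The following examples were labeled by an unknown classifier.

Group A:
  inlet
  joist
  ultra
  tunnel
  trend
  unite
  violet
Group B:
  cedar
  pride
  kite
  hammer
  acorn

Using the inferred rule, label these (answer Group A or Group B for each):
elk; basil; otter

Group B, Group B, Group A

A rule that fits every label: length ≥ 5 AND contains 't' — true of each 'Group A' example, false of each 'Group B' one.
elk: Group B (length 3, no 't').
basil: Group B (length 5, no 't').
otter: Group A (length 5, has 't').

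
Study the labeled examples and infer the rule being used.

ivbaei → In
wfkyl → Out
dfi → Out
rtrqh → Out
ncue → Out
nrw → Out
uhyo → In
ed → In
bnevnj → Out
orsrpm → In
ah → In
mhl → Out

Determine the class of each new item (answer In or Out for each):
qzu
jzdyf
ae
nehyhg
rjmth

Out, Out, In, Out, Out

Looking at the examples, the only property every 'In' case has and every 'Out' case lacks is: starts with a vowel.
Out: qzu, since starts with 'q'. Out: jzdyf, since starts with 'j'. In: ae, since starts with 'a'. Out: nehyhg, since starts with 'n'. Out: rjmth, since starts with 'r'.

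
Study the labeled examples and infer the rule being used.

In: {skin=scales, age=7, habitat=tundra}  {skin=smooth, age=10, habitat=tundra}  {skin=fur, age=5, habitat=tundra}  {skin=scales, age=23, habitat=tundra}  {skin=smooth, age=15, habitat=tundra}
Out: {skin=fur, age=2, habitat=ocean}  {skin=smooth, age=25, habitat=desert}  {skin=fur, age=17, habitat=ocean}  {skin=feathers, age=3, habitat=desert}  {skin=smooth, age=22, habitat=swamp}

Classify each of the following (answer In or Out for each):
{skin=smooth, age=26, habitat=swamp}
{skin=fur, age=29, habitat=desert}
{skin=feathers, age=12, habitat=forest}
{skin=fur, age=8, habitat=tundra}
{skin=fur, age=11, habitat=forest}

Out, Out, Out, In, Out

The common property of the 'In' items is: habitat is tundra. No 'Out' item has it.
Out: {skin=smooth, age=26, habitat=swamp}, since habitat is swamp.
Out: {skin=fur, age=29, habitat=desert}, since habitat is desert.
Out: {skin=feathers, age=12, habitat=forest}, since habitat is forest.
In: {skin=fur, age=8, habitat=tundra}, since habitat is tundra.
Out: {skin=fur, age=11, habitat=forest}, since habitat is forest.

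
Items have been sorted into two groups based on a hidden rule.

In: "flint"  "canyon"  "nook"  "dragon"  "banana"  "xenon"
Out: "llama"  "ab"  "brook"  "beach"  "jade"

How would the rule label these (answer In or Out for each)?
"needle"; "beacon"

In, In

Every 'In' example satisfies: contains 'n'. None of the 'Out' examples do.
"needle" — has 'n', hence In. "beacon" — has 'n', hence In.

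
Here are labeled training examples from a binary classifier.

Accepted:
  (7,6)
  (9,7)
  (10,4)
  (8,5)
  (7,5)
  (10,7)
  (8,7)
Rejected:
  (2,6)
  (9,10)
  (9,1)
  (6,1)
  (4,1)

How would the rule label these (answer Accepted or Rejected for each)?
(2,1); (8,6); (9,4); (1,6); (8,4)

One predicate separates the groups cleanly: first > second AND sum ≥ 12.
(2,1) — 2 > 1, 2+1 = 3, hence Rejected.
(8,6) — 8 > 6, 8+6 = 14, hence Accepted.
(9,4) — 9 > 4, 9+4 = 13, hence Accepted.
(1,6) — 1 < 6, 1+6 = 7, hence Rejected.
(8,4) — 8 > 4, 8+4 = 12, hence Accepted.

Rejected, Accepted, Accepted, Rejected, Accepted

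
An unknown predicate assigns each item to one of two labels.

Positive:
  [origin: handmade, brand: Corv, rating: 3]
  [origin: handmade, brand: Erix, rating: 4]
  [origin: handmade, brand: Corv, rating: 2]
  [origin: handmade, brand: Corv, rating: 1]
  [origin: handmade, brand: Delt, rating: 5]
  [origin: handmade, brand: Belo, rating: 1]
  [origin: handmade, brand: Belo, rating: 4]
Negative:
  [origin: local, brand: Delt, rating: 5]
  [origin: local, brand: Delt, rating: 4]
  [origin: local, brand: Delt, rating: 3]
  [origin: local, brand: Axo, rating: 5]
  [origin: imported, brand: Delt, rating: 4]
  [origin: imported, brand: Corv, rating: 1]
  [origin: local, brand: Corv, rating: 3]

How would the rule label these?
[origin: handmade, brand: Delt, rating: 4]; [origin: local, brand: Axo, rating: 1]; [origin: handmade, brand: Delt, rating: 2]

One predicate separates the groups cleanly: origin is handmade.
[origin: handmade, brand: Delt, rating: 4]: origin is handmade, fits → Positive.
[origin: local, brand: Axo, rating: 1]: origin is local, fails the rule → Negative.
[origin: handmade, brand: Delt, rating: 2]: origin is handmade, fits → Positive.

Positive, Negative, Positive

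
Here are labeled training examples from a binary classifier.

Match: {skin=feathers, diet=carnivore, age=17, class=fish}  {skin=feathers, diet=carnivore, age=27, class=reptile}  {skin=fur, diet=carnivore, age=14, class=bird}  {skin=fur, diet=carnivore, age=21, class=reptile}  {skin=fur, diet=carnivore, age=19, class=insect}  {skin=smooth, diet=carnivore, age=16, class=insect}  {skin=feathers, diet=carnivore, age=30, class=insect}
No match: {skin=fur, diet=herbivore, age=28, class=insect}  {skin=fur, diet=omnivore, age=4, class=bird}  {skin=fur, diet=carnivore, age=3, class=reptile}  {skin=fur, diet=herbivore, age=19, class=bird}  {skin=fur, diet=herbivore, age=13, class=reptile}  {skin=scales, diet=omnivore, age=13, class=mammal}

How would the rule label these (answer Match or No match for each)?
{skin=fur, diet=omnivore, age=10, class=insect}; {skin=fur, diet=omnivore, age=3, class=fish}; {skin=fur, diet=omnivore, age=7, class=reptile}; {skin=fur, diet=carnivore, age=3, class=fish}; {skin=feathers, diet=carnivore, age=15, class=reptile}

No match, No match, No match, No match, Match

The distinguishing property — diet is carnivore AND age ≥ 4 — holds for all the 'Match' cases and none of the 'No match' cases.
{skin=fur, diet=omnivore, age=10, class=insect} → diet is omnivore, age = 10 → No match.
{skin=fur, diet=omnivore, age=3, class=fish} → diet is omnivore, age = 3 → No match.
{skin=fur, diet=omnivore, age=7, class=reptile} → diet is omnivore, age = 7 → No match.
{skin=fur, diet=carnivore, age=3, class=fish} → diet is carnivore, age = 3 → No match.
{skin=feathers, diet=carnivore, age=15, class=reptile} → diet is carnivore, age = 15 → Match.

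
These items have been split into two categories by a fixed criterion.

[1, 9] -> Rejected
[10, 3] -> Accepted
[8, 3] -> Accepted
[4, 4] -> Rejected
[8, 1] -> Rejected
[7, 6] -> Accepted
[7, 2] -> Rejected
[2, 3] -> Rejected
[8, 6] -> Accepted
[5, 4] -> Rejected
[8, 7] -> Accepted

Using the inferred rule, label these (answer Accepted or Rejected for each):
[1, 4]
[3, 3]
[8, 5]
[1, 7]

Rejected, Rejected, Accepted, Rejected

The distinguishing property — sum ≥ 11 — holds for all the 'Accepted' cases and none of the 'Rejected' cases.
Rejected: [1, 4], since 1+4 = 5.
Rejected: [3, 3], since 3+3 = 6.
Accepted: [8, 5], since 8+5 = 13.
Rejected: [1, 7], since 1+7 = 8.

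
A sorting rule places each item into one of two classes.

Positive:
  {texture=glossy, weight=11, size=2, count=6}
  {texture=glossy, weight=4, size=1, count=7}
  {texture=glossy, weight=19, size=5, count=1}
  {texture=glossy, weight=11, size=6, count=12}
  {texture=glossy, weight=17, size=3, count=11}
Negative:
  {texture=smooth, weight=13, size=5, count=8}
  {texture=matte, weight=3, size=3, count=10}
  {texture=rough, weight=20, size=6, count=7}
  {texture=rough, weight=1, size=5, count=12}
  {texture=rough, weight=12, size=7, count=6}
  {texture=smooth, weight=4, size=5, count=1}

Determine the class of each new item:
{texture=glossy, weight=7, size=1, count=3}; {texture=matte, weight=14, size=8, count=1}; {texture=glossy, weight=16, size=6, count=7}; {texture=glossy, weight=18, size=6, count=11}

Positive, Negative, Positive, Positive

Comparing the two groups points to one rule — texture is glossy.
{texture=glossy, weight=7, size=1, count=3} — texture is glossy, hence Positive. {texture=matte, weight=14, size=8, count=1} — texture is matte, hence Negative. {texture=glossy, weight=16, size=6, count=7} — texture is glossy, hence Positive. {texture=glossy, weight=18, size=6, count=11} — texture is glossy, hence Positive.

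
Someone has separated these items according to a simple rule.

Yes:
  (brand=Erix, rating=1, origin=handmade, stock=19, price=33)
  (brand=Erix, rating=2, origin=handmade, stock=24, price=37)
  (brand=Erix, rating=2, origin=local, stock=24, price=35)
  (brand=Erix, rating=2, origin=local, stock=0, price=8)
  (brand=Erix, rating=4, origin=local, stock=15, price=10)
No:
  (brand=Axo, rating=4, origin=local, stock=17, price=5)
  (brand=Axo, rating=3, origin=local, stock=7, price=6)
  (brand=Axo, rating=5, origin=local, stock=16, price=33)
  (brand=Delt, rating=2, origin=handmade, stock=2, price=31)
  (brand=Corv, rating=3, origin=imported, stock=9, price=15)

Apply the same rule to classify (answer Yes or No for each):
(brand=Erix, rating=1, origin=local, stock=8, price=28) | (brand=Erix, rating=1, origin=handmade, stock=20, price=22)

'Yes' ⟺ brand is Erix.
(brand=Erix, rating=1, origin=local, stock=8, price=28) → brand is Erix → Yes. (brand=Erix, rating=1, origin=handmade, stock=20, price=22) → brand is Erix → Yes.

Yes, Yes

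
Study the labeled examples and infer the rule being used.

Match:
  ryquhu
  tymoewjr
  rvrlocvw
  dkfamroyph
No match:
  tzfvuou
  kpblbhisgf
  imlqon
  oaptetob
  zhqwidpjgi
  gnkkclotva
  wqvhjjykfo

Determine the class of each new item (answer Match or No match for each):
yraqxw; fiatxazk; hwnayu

Checking candidate rules against both groups, what survives is: contains 'r'.
yraqxw → has 'r' → Match.
fiatxazk → no 'r' → No match.
hwnayu → no 'r' → No match.

Match, No match, No match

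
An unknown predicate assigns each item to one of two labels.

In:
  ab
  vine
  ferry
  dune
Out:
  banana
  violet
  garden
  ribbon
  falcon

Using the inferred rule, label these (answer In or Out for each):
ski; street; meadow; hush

In, Out, Out, In

The pattern is that an item is 'In' exactly when: length ≤ 5.
ski: length 3 — passes, so In. street: length 6 — does not pass, so Out. meadow: length 6 — does not pass, so Out. hush: length 4 — passes, so In.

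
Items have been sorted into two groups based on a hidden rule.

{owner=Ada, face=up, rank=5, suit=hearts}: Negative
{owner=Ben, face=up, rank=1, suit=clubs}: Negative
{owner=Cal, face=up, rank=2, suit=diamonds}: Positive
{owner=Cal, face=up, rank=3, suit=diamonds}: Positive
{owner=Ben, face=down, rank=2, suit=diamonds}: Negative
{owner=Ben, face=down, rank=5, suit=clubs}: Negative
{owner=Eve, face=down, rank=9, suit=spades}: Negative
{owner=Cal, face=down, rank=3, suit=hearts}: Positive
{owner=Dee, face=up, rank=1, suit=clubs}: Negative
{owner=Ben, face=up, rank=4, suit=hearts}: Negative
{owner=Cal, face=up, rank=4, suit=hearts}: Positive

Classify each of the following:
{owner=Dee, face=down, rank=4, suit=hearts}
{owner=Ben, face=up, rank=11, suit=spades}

Negative, Negative

Checking candidate rules against both groups, what survives is: owner is Cal.
{owner=Dee, face=down, rank=4, suit=hearts}: owner is Dee, fails the rule → Negative.
{owner=Ben, face=up, rank=11, suit=spades}: owner is Ben, fails the rule → Negative.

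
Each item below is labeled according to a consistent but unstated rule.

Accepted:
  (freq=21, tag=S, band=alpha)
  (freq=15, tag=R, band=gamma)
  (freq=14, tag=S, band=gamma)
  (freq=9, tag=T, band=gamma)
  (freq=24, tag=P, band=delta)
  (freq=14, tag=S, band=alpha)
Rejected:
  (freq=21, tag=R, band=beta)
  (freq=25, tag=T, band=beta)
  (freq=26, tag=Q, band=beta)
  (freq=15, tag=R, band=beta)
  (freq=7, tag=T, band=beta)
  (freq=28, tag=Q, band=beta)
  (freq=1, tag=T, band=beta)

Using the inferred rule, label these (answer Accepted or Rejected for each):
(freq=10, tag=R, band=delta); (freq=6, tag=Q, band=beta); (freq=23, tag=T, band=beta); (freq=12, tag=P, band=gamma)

Accepted, Rejected, Rejected, Accepted

The pattern is that an item is 'Accepted' exactly when: band is not beta.
Accepted: (freq=10, tag=R, band=delta), since band is delta. Rejected: (freq=6, tag=Q, band=beta), since band is beta. Rejected: (freq=23, tag=T, band=beta), since band is beta. Accepted: (freq=12, tag=P, band=gamma), since band is gamma.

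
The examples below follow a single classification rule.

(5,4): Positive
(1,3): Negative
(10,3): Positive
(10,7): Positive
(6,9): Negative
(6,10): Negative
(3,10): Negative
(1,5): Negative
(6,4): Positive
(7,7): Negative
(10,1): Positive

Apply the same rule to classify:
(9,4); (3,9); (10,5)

Positive, Negative, Positive

Comparing the two groups points to one rule — first > second.
(9,4) — 9 > 4, hence Positive. (3,9) — 3 < 9, hence Negative. (10,5) — 10 > 5, hence Positive.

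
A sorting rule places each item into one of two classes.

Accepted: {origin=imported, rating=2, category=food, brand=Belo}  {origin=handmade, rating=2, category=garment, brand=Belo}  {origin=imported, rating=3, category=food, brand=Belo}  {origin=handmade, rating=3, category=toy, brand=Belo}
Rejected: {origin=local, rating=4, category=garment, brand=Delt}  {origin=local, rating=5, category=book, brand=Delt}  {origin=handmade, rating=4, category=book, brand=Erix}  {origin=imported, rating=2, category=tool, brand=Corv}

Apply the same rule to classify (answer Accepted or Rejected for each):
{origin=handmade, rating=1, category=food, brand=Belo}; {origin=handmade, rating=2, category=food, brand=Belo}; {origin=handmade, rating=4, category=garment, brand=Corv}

The pattern is that an item is 'Accepted' exactly when: brand is Belo.
{origin=handmade, rating=1, category=food, brand=Belo} — brand is Belo, hence Accepted. {origin=handmade, rating=2, category=food, brand=Belo} — brand is Belo, hence Accepted. {origin=handmade, rating=4, category=garment, brand=Corv} — brand is Corv, hence Rejected.

Accepted, Accepted, Rejected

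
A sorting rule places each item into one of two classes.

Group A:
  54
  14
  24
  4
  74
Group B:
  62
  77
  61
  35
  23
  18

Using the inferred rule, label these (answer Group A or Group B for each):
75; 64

Every 'Group A' example satisfies: ends in digit 4. None of the 'Group B' examples do.

Group B, Group A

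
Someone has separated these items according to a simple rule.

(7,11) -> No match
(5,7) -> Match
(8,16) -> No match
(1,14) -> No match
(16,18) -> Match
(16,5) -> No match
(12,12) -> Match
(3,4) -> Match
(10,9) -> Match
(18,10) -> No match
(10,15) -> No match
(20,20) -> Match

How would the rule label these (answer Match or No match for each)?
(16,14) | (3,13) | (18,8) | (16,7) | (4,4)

One predicate separates the groups cleanly: |first − second| ≤ 2.
Match: (16,14), since |16−14| = 2. No match: (3,13), since |3−13| = 10. No match: (18,8), since |18−8| = 10. No match: (16,7), since |16−7| = 9. Match: (4,4), since |4−4| = 0.

Match, No match, No match, No match, Match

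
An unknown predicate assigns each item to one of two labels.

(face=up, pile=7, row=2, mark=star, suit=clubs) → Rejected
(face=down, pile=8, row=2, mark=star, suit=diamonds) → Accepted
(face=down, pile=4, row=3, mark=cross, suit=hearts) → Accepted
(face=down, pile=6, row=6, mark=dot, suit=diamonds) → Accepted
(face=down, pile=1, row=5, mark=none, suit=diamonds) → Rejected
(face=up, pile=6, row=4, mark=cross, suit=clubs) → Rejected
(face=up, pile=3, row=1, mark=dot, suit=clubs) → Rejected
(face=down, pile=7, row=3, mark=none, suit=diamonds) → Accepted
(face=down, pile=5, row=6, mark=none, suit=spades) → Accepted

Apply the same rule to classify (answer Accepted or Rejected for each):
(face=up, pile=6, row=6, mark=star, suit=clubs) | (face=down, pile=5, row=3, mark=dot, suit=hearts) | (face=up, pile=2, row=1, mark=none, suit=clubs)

Rejected, Accepted, Rejected

Every 'Accepted' example satisfies: face is down AND pile ≥ 3. None of the 'Rejected' examples do.
(face=up, pile=6, row=6, mark=star, suit=clubs): face is up, pile = 6, doesn't qualify → Rejected.
(face=down, pile=5, row=3, mark=dot, suit=hearts): face is down, pile = 5, qualifies → Accepted.
(face=up, pile=2, row=1, mark=none, suit=clubs): face is up, pile = 2, doesn't qualify → Rejected.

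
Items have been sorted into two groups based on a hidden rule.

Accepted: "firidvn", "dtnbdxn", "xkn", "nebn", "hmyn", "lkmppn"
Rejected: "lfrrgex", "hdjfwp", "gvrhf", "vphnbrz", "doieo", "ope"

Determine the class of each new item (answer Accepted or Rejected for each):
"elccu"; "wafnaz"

Rule: ends with 'n'. This holds for each 'Accepted' example and fails for each 'Rejected' one.

Rejected, Rejected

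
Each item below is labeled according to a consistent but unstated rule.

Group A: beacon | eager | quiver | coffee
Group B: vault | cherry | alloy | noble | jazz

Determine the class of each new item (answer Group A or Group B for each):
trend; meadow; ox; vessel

Group B, Group A, Group B, Group B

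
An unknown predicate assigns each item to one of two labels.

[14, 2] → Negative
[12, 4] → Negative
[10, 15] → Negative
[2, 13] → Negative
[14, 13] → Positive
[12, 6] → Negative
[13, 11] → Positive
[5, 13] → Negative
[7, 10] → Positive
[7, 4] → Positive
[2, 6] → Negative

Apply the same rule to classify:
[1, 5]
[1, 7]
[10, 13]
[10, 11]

Rule: |first − second| ≤ 3. This holds for each 'Positive' example and fails for each 'Negative' one.

Negative, Negative, Positive, Positive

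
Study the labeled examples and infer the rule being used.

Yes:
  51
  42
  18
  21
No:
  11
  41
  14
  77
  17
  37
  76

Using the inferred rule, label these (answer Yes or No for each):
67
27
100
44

No, Yes, No, No

'Yes' ⟺ multiple of 3.
67: No (67 = 3·22 + 1).
27: Yes (27 = 3·9).
100: No (100 = 3·33 + 1).
44: No (44 = 3·14 + 2).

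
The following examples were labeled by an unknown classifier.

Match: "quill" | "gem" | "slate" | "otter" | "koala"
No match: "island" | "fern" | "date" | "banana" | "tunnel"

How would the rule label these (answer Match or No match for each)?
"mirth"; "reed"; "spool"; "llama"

Match, No match, Match, Match

All 'Match' examples share one property — odd length — and every 'No match' example lacks it.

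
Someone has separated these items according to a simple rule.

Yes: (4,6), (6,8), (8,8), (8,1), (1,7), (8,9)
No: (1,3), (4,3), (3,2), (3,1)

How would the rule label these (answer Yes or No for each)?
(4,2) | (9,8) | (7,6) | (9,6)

A rule that fits every label: sum ≥ 8 — true of each 'Yes' example, false of each 'No' one.
(4,2): No (4+2 = 6). (9,8): Yes (9+8 = 17). (7,6): Yes (7+6 = 13). (9,6): Yes (9+6 = 15).

No, Yes, Yes, Yes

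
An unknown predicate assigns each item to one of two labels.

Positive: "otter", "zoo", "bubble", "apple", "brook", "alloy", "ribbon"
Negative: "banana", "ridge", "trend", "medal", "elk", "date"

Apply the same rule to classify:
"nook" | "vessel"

Positive, Positive

The distinguishing property — has a double letter — holds for all the 'Positive' cases and none of the 'Negative' cases.
"nook": 'oo' doubled — meets the rule, so Positive.
"vessel": 'ss' doubled — meets the rule, so Positive.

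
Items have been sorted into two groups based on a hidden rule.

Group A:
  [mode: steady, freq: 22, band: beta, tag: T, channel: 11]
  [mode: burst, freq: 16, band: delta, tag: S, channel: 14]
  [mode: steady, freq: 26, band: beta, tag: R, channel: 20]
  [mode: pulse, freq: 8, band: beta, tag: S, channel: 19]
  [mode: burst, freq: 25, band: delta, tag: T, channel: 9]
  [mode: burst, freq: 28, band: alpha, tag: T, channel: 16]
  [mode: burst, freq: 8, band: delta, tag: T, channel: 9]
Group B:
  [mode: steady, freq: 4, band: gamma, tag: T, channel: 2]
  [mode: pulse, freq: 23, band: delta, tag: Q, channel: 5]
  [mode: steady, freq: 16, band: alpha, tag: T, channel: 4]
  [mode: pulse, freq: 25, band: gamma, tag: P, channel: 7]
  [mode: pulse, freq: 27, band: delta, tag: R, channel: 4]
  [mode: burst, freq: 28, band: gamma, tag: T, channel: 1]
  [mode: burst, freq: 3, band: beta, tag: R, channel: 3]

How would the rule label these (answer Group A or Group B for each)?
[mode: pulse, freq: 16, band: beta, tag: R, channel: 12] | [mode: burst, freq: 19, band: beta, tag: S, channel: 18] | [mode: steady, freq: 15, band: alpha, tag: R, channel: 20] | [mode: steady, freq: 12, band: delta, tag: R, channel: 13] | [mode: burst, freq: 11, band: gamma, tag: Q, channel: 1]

Group A, Group A, Group A, Group A, Group B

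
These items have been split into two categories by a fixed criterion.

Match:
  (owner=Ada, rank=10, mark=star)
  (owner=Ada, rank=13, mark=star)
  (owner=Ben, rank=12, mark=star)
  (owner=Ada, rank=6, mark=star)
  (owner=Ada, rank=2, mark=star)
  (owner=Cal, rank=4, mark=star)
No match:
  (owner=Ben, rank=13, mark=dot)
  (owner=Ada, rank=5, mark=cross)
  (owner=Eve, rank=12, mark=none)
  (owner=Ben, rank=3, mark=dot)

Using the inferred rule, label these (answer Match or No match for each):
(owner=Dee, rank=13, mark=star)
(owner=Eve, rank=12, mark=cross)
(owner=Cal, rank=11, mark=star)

Rule: mark is star. This holds for each 'Match' example and fails for each 'No match' one.

Match, No match, Match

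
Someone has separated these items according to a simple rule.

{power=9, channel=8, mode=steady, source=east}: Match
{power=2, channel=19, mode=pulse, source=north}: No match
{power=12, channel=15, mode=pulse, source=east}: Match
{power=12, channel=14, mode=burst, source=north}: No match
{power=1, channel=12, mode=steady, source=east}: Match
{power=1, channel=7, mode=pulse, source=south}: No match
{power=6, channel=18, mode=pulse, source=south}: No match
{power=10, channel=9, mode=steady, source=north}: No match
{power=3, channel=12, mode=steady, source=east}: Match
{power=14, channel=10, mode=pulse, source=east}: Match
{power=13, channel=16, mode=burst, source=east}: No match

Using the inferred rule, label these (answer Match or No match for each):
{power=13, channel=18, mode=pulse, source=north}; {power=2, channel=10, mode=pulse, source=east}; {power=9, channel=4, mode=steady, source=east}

No match, Match, Match

All 'Match' examples share one property — source is east AND channel ≤ 15 — and every 'No match' example lacks it.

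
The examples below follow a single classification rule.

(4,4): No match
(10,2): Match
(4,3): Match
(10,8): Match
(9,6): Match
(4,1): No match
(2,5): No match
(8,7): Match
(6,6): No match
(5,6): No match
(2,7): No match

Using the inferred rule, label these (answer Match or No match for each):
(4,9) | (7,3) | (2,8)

One predicate separates the groups cleanly: first > second AND sum ≥ 7.
(4,9): 4 < 9, 4+9 = 13 — does not satisfy this, so No match. (7,3): 7 > 3, 7+3 = 10 — matches, so Match. (2,8): 2 < 8, 2+8 = 10 — does not satisfy this, so No match.

No match, Match, No match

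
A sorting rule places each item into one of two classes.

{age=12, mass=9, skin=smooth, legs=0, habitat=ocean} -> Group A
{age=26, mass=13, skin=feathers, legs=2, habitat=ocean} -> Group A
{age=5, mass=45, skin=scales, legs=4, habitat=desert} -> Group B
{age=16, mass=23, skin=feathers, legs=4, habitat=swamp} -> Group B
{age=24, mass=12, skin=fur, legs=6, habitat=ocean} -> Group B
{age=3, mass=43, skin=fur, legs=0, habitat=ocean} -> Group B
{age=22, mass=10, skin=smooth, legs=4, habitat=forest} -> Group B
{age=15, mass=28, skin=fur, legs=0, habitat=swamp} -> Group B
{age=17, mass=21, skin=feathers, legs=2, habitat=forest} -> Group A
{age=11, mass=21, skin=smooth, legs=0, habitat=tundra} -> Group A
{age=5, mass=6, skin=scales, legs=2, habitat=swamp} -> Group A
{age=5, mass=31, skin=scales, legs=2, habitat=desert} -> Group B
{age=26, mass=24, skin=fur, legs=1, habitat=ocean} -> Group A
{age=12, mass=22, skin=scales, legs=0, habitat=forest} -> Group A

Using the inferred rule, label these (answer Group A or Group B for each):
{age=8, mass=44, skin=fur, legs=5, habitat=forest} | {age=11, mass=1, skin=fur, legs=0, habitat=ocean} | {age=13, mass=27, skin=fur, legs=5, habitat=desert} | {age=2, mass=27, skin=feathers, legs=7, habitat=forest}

Group B, Group A, Group B, Group B

'Group A' ⟺ legs ≤ 2 AND mass ≤ 24.
Group B: {age=8, mass=44, skin=fur, legs=5, habitat=forest}, since legs = 5, mass = 44.
Group A: {age=11, mass=1, skin=fur, legs=0, habitat=ocean}, since legs = 0, mass = 1.
Group B: {age=13, mass=27, skin=fur, legs=5, habitat=desert}, since legs = 5, mass = 27.
Group B: {age=2, mass=27, skin=feathers, legs=7, habitat=forest}, since legs = 7, mass = 27.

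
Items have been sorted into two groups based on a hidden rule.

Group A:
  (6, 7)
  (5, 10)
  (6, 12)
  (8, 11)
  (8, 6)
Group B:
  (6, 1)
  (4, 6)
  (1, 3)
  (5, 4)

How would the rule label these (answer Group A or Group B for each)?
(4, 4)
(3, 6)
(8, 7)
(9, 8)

Group B, Group B, Group A, Group A

Rule: sum ≥ 13. This holds for each 'Group A' example and fails for each 'Group B' one.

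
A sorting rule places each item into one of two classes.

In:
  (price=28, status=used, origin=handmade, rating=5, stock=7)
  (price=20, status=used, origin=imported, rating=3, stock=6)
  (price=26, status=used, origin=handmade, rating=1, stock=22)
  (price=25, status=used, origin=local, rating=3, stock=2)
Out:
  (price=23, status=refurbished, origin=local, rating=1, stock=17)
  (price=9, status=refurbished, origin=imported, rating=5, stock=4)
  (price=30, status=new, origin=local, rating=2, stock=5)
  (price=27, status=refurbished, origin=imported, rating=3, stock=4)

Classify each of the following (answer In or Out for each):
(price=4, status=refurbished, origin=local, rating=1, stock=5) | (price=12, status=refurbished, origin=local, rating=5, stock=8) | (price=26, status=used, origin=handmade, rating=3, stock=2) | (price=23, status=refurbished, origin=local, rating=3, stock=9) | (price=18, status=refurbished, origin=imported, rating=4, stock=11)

Rule: status is used. This holds for each 'In' example and fails for each 'Out' one.
(price=4, status=refurbished, origin=local, rating=1, stock=5): status is refurbished — does not fit, so Out. (price=12, status=refurbished, origin=local, rating=5, stock=8): status is refurbished — does not fit, so Out. (price=26, status=used, origin=handmade, rating=3, stock=2): status is used — passes, so In. (price=23, status=refurbished, origin=local, rating=3, stock=9): status is refurbished — does not fit, so Out. (price=18, status=refurbished, origin=imported, rating=4, stock=11): status is refurbished — does not fit, so Out.

Out, Out, In, Out, Out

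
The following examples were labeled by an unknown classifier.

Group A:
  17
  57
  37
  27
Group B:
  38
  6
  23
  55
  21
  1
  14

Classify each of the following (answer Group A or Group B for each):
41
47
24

Group B, Group A, Group B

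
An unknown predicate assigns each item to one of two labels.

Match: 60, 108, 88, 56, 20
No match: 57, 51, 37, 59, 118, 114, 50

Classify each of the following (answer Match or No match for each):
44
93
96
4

The simplest hypothesis consistent with all the labels is: multiple of 4.
Match: 44, since 44 = 4·11.
No match: 93, since 93 = 4·23 + 1.
Match: 96, since 96 = 4·24.
Match: 4, since 4 = 4·1.

Match, No match, Match, Match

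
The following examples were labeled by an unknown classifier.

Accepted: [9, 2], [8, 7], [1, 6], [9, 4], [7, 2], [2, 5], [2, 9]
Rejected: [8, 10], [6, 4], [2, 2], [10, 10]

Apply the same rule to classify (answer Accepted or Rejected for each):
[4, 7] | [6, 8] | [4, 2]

Accepted, Rejected, Rejected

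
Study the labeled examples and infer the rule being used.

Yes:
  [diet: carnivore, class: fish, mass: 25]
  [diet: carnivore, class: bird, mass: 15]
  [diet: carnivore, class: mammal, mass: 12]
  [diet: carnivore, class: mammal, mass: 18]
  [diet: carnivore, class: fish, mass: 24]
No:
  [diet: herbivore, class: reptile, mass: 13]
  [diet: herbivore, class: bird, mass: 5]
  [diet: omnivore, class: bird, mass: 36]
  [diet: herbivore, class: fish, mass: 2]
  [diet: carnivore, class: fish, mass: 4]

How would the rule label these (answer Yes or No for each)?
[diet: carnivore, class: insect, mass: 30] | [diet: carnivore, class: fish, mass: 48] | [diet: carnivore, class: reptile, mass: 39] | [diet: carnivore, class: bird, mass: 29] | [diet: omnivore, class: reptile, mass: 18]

One predicate separates the groups cleanly: diet is carnivore AND mass ≥ 5.
[diet: carnivore, class: insect, mass: 30] → diet is carnivore, mass = 30 → Yes. [diet: carnivore, class: fish, mass: 48] → diet is carnivore, mass = 48 → Yes. [diet: carnivore, class: reptile, mass: 39] → diet is carnivore, mass = 39 → Yes. [diet: carnivore, class: bird, mass: 29] → diet is carnivore, mass = 29 → Yes. [diet: omnivore, class: reptile, mass: 18] → diet is omnivore, mass = 18 → No.

Yes, Yes, Yes, Yes, No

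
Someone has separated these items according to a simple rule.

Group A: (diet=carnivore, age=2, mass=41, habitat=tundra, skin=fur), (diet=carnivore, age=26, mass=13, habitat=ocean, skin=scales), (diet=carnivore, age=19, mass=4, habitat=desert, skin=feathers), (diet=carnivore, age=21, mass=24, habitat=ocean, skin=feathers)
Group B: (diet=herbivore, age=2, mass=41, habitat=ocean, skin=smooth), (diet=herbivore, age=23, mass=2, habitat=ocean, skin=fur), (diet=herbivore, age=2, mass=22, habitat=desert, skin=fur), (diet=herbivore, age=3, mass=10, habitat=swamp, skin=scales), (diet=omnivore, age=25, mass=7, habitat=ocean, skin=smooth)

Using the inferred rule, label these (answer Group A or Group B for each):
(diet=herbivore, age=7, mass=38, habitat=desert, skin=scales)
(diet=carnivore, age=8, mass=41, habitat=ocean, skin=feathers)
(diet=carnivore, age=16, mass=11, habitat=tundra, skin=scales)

The pattern is that an item is 'Group A' exactly when: diet is carnivore.

Group B, Group A, Group A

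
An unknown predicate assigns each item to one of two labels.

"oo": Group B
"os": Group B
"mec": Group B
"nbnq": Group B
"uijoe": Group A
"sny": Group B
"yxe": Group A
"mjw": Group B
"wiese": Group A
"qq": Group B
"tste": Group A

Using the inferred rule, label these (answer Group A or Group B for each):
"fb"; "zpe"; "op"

Every 'Group A' example satisfies: ends with 'e'. None of the 'Group B' examples do.

Group B, Group A, Group B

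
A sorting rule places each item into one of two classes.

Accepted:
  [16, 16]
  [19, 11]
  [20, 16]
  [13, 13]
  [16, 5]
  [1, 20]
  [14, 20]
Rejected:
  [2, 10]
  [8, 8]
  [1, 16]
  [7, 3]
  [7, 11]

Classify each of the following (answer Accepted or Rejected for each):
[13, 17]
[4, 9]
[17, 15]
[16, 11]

Accepted, Rejected, Accepted, Accepted

The classifier is using: sum ≥ 21.
[13, 17]: 13+17 = 30 — satisfies this, so Accepted.
[4, 9]: 4+9 = 13 — fails the rule, so Rejected.
[17, 15]: 17+15 = 32 — satisfies this, so Accepted.
[16, 11]: 16+11 = 27 — satisfies this, so Accepted.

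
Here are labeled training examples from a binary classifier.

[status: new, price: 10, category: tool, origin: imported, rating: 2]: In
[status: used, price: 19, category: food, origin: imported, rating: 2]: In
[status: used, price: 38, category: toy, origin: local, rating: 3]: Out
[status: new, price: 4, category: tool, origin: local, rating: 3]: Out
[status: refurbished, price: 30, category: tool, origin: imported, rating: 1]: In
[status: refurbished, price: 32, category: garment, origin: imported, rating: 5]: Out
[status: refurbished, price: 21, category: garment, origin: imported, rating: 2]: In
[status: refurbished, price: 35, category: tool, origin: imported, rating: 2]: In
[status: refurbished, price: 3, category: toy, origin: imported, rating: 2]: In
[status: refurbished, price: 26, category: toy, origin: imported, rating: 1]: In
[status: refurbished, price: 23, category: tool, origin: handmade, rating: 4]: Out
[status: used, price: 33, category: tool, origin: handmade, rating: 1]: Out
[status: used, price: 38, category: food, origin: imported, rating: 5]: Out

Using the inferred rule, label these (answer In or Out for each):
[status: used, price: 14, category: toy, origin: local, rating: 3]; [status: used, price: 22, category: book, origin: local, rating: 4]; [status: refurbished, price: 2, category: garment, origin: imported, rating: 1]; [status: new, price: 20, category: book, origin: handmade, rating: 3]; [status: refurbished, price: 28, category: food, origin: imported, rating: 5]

The simplest hypothesis consistent with all the labels is: origin is imported AND rating ≤ 2.
[status: used, price: 14, category: toy, origin: local, rating: 3]: origin is local, rating = 3, does not fit → Out. [status: used, price: 22, category: book, origin: local, rating: 4]: origin is local, rating = 4, does not fit → Out. [status: refurbished, price: 2, category: garment, origin: imported, rating: 1]: origin is imported, rating = 1, matches → In. [status: new, price: 20, category: book, origin: handmade, rating: 3]: origin is handmade, rating = 3, does not fit → Out. [status: refurbished, price: 28, category: food, origin: imported, rating: 5]: origin is imported, rating = 5, does not fit → Out.

Out, Out, In, Out, Out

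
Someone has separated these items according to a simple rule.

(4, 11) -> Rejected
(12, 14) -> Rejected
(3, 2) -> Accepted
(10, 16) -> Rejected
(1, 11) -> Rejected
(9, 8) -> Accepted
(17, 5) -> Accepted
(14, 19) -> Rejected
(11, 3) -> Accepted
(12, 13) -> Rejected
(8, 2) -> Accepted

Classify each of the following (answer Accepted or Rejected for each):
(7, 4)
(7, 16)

Accepted, Rejected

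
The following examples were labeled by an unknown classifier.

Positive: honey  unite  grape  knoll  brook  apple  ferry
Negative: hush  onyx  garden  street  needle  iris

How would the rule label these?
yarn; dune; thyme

Negative, Negative, Positive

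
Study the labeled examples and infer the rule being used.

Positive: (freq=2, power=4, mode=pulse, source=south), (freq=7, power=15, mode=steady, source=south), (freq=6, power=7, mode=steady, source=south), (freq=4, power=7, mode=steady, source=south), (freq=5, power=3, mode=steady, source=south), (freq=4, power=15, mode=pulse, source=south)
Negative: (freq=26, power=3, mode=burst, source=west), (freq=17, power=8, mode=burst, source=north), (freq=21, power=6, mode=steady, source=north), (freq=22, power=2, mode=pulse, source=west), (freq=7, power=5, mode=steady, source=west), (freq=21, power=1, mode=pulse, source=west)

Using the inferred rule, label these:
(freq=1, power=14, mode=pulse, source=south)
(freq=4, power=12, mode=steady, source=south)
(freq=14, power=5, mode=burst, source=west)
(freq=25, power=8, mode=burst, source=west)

Positive, Positive, Negative, Negative

Every 'Positive' example satisfies: source is south. None of the 'Negative' examples do.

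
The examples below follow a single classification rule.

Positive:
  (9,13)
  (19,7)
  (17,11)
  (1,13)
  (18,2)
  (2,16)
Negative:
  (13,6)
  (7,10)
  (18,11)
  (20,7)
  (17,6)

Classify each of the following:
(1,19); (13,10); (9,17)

Positive, Negative, Positive

Rule: sum is even. This holds for each 'Positive' example and fails for each 'Negative' one.
(1,19) — 1+19 = 20, hence Positive. (13,10) — 13+10 = 23, hence Negative. (9,17) — 9+17 = 26, hence Positive.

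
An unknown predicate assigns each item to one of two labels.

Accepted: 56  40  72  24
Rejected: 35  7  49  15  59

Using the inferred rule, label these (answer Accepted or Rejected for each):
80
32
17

Accepted, Accepted, Rejected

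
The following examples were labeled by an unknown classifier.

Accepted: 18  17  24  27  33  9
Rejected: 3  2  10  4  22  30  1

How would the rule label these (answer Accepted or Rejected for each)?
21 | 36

Every 'Accepted' example satisfies: digit sum ≥ 5. None of the 'Rejected' examples do.
21 → digit sum 2+1 = 3 → Rejected.
36 → digit sum 3+6 = 9 → Accepted.

Rejected, Accepted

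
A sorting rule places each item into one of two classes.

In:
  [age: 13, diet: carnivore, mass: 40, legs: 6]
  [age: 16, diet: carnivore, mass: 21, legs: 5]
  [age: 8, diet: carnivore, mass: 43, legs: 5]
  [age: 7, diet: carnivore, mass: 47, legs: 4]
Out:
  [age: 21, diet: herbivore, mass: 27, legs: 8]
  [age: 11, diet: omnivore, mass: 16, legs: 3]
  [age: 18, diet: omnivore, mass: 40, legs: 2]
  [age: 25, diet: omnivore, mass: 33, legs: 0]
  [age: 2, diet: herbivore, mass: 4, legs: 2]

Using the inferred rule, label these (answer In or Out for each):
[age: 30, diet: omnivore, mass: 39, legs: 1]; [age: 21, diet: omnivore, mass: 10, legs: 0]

A rule that fits every label: diet is carnivore — true of each 'In' example, false of each 'Out' one.
[age: 30, diet: omnivore, mass: 39, legs: 1]: Out (diet is omnivore). [age: 21, diet: omnivore, mass: 10, legs: 0]: Out (diet is omnivore).

Out, Out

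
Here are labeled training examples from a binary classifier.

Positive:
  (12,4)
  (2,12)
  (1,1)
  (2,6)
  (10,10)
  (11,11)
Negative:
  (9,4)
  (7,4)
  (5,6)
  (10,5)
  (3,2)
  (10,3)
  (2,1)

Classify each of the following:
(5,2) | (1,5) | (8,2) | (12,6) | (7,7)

Looking at the examples, the only property every 'Positive' case has and every 'Negative' case lacks is: sum is even.

Negative, Positive, Positive, Positive, Positive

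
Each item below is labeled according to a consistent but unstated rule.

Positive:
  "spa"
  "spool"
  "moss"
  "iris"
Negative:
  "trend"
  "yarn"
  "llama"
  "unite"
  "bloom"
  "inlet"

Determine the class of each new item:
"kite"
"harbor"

Rule: contains 's'. This holds for each 'Positive' example and fails for each 'Negative' one.
Negative: "kite", since no 's'.
Negative: "harbor", since no 's'.

Negative, Negative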